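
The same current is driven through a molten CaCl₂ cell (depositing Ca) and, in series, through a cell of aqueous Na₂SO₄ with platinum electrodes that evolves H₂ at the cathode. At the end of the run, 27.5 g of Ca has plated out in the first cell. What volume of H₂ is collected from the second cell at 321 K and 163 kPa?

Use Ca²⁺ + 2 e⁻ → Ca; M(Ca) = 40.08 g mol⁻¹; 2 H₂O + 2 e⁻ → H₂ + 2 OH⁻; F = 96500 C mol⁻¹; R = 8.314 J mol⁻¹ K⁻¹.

n(Ca) = 27.5 / 40.08 = 0.6861 mol, so n(e⁻) = 2 × 0.6861 = 1.372 mol.
The cells are in series, so the same 1.372 mol of electrons passes through the second cell.
2 H₂O + 2 e⁻ → H₂ + 2 OH⁻ — 2 mol e⁻ per mol H₂, so n(H₂) = 1.372/2 = 0.6861 mol.
V = nRT/P = (0.6861 × 8.314 × 321) / (163 × 10³) = 0.0112 m³ = 11.2 L.

11.2 L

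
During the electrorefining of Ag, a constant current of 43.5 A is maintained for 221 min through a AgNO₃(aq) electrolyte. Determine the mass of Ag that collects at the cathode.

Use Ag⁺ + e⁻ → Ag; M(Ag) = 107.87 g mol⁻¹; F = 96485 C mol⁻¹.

645 g

Q = I·t = 43.50 A × 13260 s = 576800 C.
n(e⁻) = Q/F = 576800 / 96485 = 5.978 mol.
Ag⁺ + e⁻ → Ag, so n(Ag) = n(e⁻)/1 = 5.978 mol.
m = n·M = 5.978 × 107.87 = 645 g.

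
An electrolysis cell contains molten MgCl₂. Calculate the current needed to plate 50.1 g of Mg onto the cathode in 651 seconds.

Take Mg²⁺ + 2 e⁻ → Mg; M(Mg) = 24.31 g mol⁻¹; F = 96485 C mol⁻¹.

611 A

n(Mg) = 50.1 / 24.31 = 2.061 mol.
n(e⁻) = 2 × 2.061 = 4.122 mol.
Q = n(e⁻)·F = 4.122 × 96485 = 397700 C.
I = Q/t = 397700 / 651.00 s = 611 A.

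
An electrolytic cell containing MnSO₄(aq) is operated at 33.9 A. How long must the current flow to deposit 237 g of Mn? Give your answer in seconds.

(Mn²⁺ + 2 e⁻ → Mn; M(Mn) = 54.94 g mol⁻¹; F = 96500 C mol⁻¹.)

24600 s

n(Mn) = m/M = 237 / 54.94 = 4.314 mol.
Each Mn atom requires 2 electrons, so n(e⁻) = 2 × 4.314 = 8.628 mol.
Q = n(e⁻)·F = 8.628 × 96500 = 832600 C.
t = Q/I = 832600 / 33.90 A = 24560 s.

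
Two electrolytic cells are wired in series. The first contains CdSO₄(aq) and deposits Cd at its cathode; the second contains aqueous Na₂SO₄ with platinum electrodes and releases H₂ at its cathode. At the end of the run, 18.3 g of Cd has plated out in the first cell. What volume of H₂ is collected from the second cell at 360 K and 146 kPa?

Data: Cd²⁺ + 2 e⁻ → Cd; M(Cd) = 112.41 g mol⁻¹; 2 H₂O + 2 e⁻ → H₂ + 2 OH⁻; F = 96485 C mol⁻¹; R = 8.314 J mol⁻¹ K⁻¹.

3.34 L

n(Cd) = 18.3 / 112.41 = 0.1628 mol, so n(e⁻) = 2 × 0.1628 = 0.3256 mol.
The cells are in series, so the same 0.3256 mol of electrons passes through the second cell.
2 H₂O + 2 e⁻ → H₂ + 2 OH⁻ — 2 mol e⁻ per mol H₂, so n(H₂) = 0.3256/2 = 0.1628 mol.
V = nRT/P = (0.1628 × 8.314 × 360) / (146 × 10³) = 0.00334 m³ = 3.34 L.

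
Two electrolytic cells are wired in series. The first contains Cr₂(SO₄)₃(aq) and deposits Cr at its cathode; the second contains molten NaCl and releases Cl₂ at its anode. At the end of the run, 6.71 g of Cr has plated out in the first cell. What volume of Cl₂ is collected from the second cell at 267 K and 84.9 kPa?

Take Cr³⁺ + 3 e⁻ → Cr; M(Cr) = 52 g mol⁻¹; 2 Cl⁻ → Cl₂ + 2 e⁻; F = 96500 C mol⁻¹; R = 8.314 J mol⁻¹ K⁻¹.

n(Cr) = 6.71 / 52 = 0.1290 mol, so n(e⁻) = 3 × 0.1290 = 0.3871 mol.
The cells are in series, so the same 0.3871 mol of electrons passes through the second cell.
2 Cl⁻ → Cl₂ + 2 e⁻ — 2 mol e⁻ per mol Cl₂, so n(Cl₂) = 0.3871/2 = 0.1936 mol.
V = nRT/P = (0.1936 × 8.314 × 267) / (84.9 × 10³) = 0.00506 m³ = 5.06 L.

5.06 L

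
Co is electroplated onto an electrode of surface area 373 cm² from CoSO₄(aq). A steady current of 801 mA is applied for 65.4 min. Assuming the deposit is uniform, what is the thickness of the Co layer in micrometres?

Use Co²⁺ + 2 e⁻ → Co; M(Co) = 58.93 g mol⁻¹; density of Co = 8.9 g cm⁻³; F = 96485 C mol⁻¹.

2.89 μm

Q = I·t = 0.8010 × 3924.0 = 3143 C; n(e⁻) = 0.03258 mol.
n(Co) = n(e⁻)/2 = 0.01629 mol, so m = 0.01629 × 58.93 = 0.9599 g.
Volume = m/ρ = 0.9599 / 8.9 = 0.1078 cm³.
Thickness = V/A = 0.1078 / 373 = 2.89 × 10⁻⁴ cm = 2.89 μm.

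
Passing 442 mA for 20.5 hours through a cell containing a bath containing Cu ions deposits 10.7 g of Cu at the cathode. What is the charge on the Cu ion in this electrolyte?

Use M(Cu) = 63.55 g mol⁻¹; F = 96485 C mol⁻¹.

Q = I·t = 0.4420 A × 73800 s = 32620 C, so n(e⁻) = 32620/96485 = 0.3381 mol.
n(Cu) deposited = 10.7 / 63.55 = 0.1684 mol.
Electrons per atom = n(e⁻)/n(Cu) = 0.3381 / 0.1684 = 2.01 ≈ 2, so the ion is Cu²⁺.

+2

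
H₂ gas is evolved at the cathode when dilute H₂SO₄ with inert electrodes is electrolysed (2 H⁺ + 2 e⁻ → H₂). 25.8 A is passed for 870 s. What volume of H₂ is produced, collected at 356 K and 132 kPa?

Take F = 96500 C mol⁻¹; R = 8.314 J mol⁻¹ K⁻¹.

2.61 L

Q = I·t = 25.80 A × 870.00 s = 22450 C.
n(e⁻) = Q/F = 22450 / 96500 = 0.2326 mol.
2 electrons are transferred per H₂ molecule, so n(H₂) = 0.2326 / 2 = 0.1163 mol.
V = nRT/P = (0.1163 × 8.314 × 356) / (132 × 10³ Pa) = 0.00261 m³ = 2.61 L.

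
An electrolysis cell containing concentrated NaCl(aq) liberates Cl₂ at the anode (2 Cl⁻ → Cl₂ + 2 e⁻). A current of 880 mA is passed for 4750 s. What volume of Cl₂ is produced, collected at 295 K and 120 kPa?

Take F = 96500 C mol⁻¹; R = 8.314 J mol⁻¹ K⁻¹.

0.443 L

Q = I·t = 0.8800 A × 4750.0 s = 4180 C.
n(e⁻) = Q/F = 4180 / 96500 = 0.04332 mol.
2 electrons are transferred per Cl₂ molecule, so n(Cl₂) = 0.04332 / 2 = 0.02166 mol.
V = nRT/P = (0.02166 × 8.314 × 295) / (120 × 10³ Pa) = 4.43 × 10⁻⁴ m³ = 0.443 L.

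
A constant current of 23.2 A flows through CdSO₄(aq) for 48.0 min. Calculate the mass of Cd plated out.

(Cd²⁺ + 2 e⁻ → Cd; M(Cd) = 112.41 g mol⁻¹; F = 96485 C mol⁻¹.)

Q = I·t = 23.20 A × 2880.0 s = 66820 C.
n(e⁻) = Q/F = 66820 / 96485 = 0.6925 mol.
Cd²⁺ + 2 e⁻ → Cd, so n(Cd) = n(e⁻)/2 = 0.3463 mol.
m = n·M = 0.3463 × 112.41 = 38.9 g.

38.9 g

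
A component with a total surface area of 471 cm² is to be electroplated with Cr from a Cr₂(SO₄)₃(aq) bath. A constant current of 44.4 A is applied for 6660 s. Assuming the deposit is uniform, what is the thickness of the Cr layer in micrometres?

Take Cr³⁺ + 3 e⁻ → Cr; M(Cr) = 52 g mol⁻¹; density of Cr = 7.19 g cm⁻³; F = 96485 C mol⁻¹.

Q = I·t = 44.40 × 6660.0 = 295700 C; n(e⁻) = 3.065 mol.
n(Cr) = n(e⁻)/3 = 1.022 mol, so m = 1.022 × 52 = 53.12 g.
Volume = m/ρ = 53.12 / 7.19 = 7.388 cm³.
Thickness = V/A = 7.388 / 471 = 0.0157 cm = 157 μm.

157 μm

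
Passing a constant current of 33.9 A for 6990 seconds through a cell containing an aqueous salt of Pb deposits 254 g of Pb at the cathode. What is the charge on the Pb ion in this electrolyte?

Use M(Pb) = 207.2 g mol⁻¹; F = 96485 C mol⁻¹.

+2

Q = I·t = 33.90 A × 6990.0 s = 237000 C, so n(e⁻) = 237000/96485 = 2.456 mol.
n(Pb) deposited = 254 / 207.2 = 1.226 mol.
Electrons per atom = n(e⁻)/n(Pb) = 2.456 / 1.226 = 2.00 ≈ 2, so the ion is Pb²⁺.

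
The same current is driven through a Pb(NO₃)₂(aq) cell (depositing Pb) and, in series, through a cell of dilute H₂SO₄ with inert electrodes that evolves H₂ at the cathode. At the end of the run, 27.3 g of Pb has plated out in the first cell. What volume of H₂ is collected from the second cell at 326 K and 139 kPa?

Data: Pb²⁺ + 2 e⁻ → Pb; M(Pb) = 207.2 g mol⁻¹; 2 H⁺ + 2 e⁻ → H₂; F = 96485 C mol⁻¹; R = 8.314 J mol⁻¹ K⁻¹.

n(Pb) = 27.3 / 207.2 = 0.1318 mol, so n(e⁻) = 2 × 0.1318 = 0.2635 mol.
The cells are in series, so the same 0.2635 mol of electrons passes through the second cell.
2 H⁺ + 2 e⁻ → H₂ — 2 mol e⁻ per mol H₂, so n(H₂) = 0.2635/2 = 0.1318 mol.
V = nRT/P = (0.1318 × 8.314 × 326) / (139 × 10³) = 0.00257 m³ = 2.57 L.

2.57 L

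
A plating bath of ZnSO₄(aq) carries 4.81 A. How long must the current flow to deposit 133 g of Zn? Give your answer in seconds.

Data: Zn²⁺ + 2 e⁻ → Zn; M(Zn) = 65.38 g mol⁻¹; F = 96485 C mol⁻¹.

81600 s

n(Zn) = m/M = 133 / 65.38 = 2.034 mol.
Each Zn atom requires 2 electrons, so n(e⁻) = 2 × 2.034 = 4.069 mol.
Q = n(e⁻)·F = 4.069 × 96485 = 392600 C.
t = Q/I = 392600 / 4.810 A = 81610 s.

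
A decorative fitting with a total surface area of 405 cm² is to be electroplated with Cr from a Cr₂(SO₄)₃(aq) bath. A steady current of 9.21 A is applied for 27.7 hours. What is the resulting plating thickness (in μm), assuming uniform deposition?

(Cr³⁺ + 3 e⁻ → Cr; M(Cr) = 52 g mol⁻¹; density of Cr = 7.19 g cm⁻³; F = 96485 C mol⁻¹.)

Q = I·t = 9.210 × 99720 = 918400 C; n(e⁻) = 9.519 mol.
n(Cr) = n(e⁻)/3 = 3.173 mol, so m = 3.173 × 52 = 165.0 g.
Volume = m/ρ = 165.0 / 7.19 = 22.95 cm³.
Thickness = V/A = 22.95 / 405 = 0.0567 cm = 567 μm.

567 μm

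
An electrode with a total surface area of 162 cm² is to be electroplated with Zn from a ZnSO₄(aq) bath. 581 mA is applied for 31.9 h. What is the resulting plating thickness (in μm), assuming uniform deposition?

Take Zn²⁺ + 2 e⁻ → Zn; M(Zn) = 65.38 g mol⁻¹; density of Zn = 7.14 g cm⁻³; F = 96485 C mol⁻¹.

195 μm

Q = I·t = 0.5810 × 114840 = 66720 C; n(e⁻) = 0.6915 mol.
n(Zn) = n(e⁻)/2 = 0.3458 mol, so m = 0.3458 × 65.38 = 22.61 g.
Volume = m/ρ = 22.61 / 7.14 = 3.166 cm³.
Thickness = V/A = 3.166 / 162 = 0.0195 cm = 195 μm.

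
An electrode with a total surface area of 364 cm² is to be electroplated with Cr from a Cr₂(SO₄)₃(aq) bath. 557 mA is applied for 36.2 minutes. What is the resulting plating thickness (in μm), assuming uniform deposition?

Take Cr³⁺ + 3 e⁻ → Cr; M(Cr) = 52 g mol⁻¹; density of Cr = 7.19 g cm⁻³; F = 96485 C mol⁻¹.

0.830 μm

Q = I·t = 0.5570 × 2172.0 = 1210 C; n(e⁻) = 0.01254 mol.
n(Cr) = n(e⁻)/3 = 0.004180 mol, so m = 0.004180 × 52 = 0.2173 g.
Volume = m/ρ = 0.2173 / 7.19 = 0.03023 cm³.
Thickness = V/A = 0.03023 / 364 = 8.30 × 10⁻⁵ cm = 0.830 μm.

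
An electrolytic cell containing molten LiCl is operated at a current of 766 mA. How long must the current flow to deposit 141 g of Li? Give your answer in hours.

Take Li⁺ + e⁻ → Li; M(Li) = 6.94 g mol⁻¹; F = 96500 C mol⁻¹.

n(Li) = m/M = 141 / 6.94 = 20.32 mol.
Each Li atom requires 1 electron, so n(e⁻) = 1 × 20.32 = 20.32 mol.
Q = n(e⁻)·F = 20.32 × 96500 = 1961000 C.
t = Q/I = 1961000 / 0.7660 A = 2560000 s = 711 h.

711 h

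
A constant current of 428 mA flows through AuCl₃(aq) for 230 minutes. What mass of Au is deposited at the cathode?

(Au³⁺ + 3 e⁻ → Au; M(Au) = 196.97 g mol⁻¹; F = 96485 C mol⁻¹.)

Q = I·t = 0.4280 A × 13800 s = 5906 C.
n(e⁻) = Q/F = 5906 / 96485 = 0.06122 mol.
Au³⁺ + 3 e⁻ → Au, so n(Au) = n(e⁻)/3 = 0.02041 mol.
m = n·M = 0.02041 × 196.97 = 4.02 g.

4.02 g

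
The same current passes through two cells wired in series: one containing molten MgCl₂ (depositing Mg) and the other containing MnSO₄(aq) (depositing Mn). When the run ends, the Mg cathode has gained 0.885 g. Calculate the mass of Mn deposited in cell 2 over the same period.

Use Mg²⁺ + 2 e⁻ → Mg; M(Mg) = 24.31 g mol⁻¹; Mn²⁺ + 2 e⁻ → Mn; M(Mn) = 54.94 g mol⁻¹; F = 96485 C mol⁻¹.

n(Mg) = 0.885 / 24.31 = 0.03640 mol.
Since Mg²⁺ + 2 e⁻ → Mg, n(e⁻) passed = 2 × 0.03640 = 0.07281 mol.
Cells in series carry the same charge, so the same 0.07281 mol of electrons passes through cell 2.
Mn²⁺ + 2 e⁻ → Mn, so n(Mn) = 0.07281 / 2 = 0.03640 mol.
m(Mn) = 0.03640 × 54.94 = 2.00 g.

2.00 g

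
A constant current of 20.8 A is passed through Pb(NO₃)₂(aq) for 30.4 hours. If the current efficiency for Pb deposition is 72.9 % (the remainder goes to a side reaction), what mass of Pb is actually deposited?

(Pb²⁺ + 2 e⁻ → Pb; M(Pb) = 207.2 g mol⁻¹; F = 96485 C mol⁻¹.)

1780 g

Q = I·t = 20.80 × 109440 = 2276000 C.
n(e⁻) = 2276000/96485 = 23.59 mol; theoretically n(Pb) = 23.59/2 = 11.80 mol, m_theo = 2444 g.
At 72.9 % efficiency, m_actual = 0.729 × 2444 = 1780 g.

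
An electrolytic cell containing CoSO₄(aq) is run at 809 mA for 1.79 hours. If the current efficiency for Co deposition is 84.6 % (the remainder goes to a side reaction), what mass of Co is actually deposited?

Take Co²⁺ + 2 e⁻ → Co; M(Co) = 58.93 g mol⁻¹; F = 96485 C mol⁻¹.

1.35 g

Q = I·t = 0.8090 × 6444.0 = 5213 C.
n(e⁻) = 5213/96485 = 0.05403 mol; theoretically n(Co) = 0.05403/2 = 0.02702 mol, m_theo = 1.592 g.
At 84.6 % efficiency, m_actual = 0.846 × 1.592 = 1.35 g.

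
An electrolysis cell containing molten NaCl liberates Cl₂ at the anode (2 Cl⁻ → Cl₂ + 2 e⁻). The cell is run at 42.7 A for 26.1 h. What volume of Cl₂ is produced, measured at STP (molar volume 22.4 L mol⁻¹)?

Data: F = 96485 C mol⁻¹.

Q = I·t = 42.70 A × 93960 s = 4012000 C.
n(e⁻) = Q/F = 4012000 / 96485 = 41.58 mol.
2 electrons are transferred per Cl₂ molecule, so n(Cl₂) = 41.58 / 2 = 20.79 mol.
V = n × V_m = 20.79 × 22.4 = 466 L.

466 L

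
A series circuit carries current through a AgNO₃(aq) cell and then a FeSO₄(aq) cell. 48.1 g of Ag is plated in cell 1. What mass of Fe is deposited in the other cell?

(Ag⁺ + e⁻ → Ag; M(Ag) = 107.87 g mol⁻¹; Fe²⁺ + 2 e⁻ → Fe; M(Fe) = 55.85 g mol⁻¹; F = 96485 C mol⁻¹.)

12.5 g

n(Ag) = 48.1 / 107.87 = 0.4459 mol.
Since Ag⁺ + e⁻ → Ag, n(e⁻) passed = 1 × 0.4459 = 0.4459 mol.
Cells in series carry the same charge, so the same 0.4459 mol of electrons passes through cell 2.
Fe²⁺ + 2 e⁻ → Fe, so n(Fe) = 0.4459 / 2 = 0.2230 mol.
m(Fe) = 0.2230 × 55.85 = 12.5 g.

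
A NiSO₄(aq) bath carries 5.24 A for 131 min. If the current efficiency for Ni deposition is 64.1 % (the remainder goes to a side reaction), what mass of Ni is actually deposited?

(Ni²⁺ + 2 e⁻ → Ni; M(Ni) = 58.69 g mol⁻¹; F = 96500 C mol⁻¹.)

8.03 g

Q = I·t = 5.240 × 7860.0 = 41190 C.
n(e⁻) = 41190/96500 = 0.4268 mol; theoretically n(Ni) = 0.4268/2 = 0.2134 mol, m_theo = 12.52 g.
At 64.1 % efficiency, m_actual = 0.641 × 12.52 = 8.03 g.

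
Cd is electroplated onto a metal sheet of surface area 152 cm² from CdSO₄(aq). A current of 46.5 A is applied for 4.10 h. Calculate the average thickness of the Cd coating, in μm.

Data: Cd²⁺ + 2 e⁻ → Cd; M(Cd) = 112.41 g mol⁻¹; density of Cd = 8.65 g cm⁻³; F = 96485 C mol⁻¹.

Q = I·t = 46.50 × 14760 = 686300 C; n(e⁻) = 7.113 mol.
n(Cd) = n(e⁻)/2 = 3.557 mol, so m = 3.557 × 112.41 = 399.8 g.
Volume = m/ρ = 399.8 / 8.65 = 46.22 cm³.
Thickness = V/A = 46.22 / 152 = 0.304 cm = 3040 μm.

3040 μm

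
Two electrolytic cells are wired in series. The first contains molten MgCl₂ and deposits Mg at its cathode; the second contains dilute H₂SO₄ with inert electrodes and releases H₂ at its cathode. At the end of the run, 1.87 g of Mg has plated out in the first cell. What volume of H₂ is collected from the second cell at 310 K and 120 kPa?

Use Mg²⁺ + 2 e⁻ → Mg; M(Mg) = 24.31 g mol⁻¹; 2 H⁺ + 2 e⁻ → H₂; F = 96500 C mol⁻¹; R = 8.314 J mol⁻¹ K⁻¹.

1.65 L

n(Mg) = 1.87 / 24.31 = 0.07692 mol, so n(e⁻) = 2 × 0.07692 = 0.1538 mol.
The cells are in series, so the same 0.1538 mol of electrons passes through the second cell.
2 H⁺ + 2 e⁻ → H₂ — 2 mol e⁻ per mol H₂, so n(H₂) = 0.1538/2 = 0.07692 mol.
V = nRT/P = (0.07692 × 8.314 × 310) / (120 × 10³) = 0.00165 m³ = 1.65 L.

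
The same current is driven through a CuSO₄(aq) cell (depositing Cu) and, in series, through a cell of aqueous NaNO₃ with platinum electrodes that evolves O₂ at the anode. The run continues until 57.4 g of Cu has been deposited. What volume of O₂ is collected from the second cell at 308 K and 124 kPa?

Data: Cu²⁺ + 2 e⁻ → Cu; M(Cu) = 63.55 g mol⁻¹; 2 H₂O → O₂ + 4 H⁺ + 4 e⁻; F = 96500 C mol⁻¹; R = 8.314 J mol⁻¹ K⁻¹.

n(Cu) = 57.4 / 63.55 = 0.9032 mol, so n(e⁻) = 2 × 0.9032 = 1.806 mol.
The cells are in series, so the same 1.806 mol of electrons passes through the second cell.
2 H₂O → O₂ + 4 H⁺ + 4 e⁻ — 4 mol e⁻ per mol O₂, so n(O₂) = 1.806/4 = 0.4516 mol.
V = nRT/P = (0.4516 × 8.314 × 308) / (124 × 10³) = 0.00933 m³ = 9.33 L.

9.33 L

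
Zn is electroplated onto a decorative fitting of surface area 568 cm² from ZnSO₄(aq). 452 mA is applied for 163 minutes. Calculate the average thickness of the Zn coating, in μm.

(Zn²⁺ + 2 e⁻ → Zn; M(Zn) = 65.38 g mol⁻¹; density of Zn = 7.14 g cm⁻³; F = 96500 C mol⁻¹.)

Q = I·t = 0.4520 × 9780.0 = 4421 C; n(e⁻) = 0.04581 mol.
n(Zn) = n(e⁻)/2 = 0.02290 mol, so m = 0.02290 × 65.38 = 1.497 g.
Volume = m/ρ = 1.497 / 7.14 = 0.2097 cm³.
Thickness = V/A = 0.2097 / 568 = 3.69 × 10⁻⁴ cm = 3.69 μm.

3.69 μm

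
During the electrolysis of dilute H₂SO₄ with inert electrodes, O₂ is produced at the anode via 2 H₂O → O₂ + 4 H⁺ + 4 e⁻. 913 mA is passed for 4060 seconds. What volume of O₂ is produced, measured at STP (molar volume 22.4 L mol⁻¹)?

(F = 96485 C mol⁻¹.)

Q = I·t = 0.9130 A × 4060.0 s = 3707 C.
n(e⁻) = Q/F = 3707 / 96485 = 0.03842 mol.
4 electrons are transferred per O₂ molecule, so n(O₂) = 0.03842 / 4 = 0.009605 mol.
V = n × V_m = 0.009605 × 22.4 = 0.215 L.

0.215 L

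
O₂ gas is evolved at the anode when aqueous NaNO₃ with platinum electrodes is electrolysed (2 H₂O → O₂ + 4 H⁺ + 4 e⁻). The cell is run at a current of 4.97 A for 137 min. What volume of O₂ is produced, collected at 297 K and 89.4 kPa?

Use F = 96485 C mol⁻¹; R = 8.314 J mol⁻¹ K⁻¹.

2.92 L

Q = I·t = 4.970 A × 8220.0 s = 40850 C.
n(e⁻) = Q/F = 40850 / 96485 = 0.4234 mol.
4 electrons are transferred per O₂ molecule, so n(O₂) = 0.4234 / 4 = 0.1059 mol.
V = nRT/P = (0.1059 × 8.314 × 297) / (89.4 × 10³ Pa) = 0.00292 m³ = 2.92 L.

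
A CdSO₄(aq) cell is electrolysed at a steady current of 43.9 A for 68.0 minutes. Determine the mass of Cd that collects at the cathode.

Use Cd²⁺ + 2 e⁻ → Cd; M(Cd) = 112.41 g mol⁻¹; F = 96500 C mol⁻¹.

Q = I·t = 43.90 A × 4080.0 s = 179100 C.
n(e⁻) = Q/F = 179100 / 96500 = 1.856 mol.
Cd²⁺ + 2 e⁻ → Cd, so n(Cd) = n(e⁻)/2 = 0.9280 mol.
m = n·M = 0.9280 × 112.41 = 104 g.

104 g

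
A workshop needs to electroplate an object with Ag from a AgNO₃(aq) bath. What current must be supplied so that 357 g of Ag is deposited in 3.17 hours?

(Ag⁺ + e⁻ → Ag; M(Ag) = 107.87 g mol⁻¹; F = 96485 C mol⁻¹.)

28.0 A

n(Ag) = 357 / 107.87 = 3.310 mol.
n(e⁻) = 1 × 3.310 = 3.310 mol.
Q = n(e⁻)·F = 3.310 × 96485 = 319300 C.
I = Q/t = 319300 / 11412 s = 28.0 A.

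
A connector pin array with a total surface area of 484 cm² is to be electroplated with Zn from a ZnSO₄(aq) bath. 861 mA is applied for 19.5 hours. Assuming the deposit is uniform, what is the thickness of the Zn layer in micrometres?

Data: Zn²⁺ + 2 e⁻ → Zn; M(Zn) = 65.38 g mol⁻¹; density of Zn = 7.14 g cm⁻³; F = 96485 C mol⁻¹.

59.3 μm

Q = I·t = 0.8610 × 70200 = 60440 C; n(e⁻) = 0.6264 mol.
n(Zn) = n(e⁻)/2 = 0.3132 mol, so m = 0.3132 × 65.38 = 20.48 g.
Volume = m/ρ = 20.48 / 7.14 = 2.868 cm³.
Thickness = V/A = 2.868 / 484 = 0.00593 cm = 59.3 μm.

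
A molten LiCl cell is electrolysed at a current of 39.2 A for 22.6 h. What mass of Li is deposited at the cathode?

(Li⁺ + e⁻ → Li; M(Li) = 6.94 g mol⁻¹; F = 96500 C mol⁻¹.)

229 g

Q = I·t = 39.20 A × 81360 s = 3189000 C.
n(e⁻) = Q/F = 3189000 / 96500 = 33.05 mol.
Li⁺ + e⁻ → Li, so n(Li) = n(e⁻)/1 = 33.05 mol.
m = n·M = 33.05 × 6.94 = 229 g.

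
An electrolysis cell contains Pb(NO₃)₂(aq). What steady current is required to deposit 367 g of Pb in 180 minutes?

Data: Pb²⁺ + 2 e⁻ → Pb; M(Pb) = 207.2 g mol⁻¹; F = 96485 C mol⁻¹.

n(Pb) = 367 / 207.2 = 1.771 mol.
n(e⁻) = 2 × 1.771 = 3.542 mol.
Q = n(e⁻)·F = 3.542 × 96485 = 341800 C.
I = Q/t = 341800 / 10800 s = 31.6 A.

31.6 A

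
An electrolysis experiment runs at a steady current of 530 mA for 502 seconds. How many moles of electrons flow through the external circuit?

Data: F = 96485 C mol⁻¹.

Q = I·t = 0.5300 A × 502.00 s = 266.1 C.
n(e⁻) = Q/F = 266.1 / 96485 = 0.00276 mol.

0.00276 mol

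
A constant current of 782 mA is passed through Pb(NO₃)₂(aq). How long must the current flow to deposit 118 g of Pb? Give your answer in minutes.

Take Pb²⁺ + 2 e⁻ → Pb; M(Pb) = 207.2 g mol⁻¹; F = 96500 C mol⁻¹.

n(Pb) = m/M = 118 / 207.2 = 0.5695 mol.
Each Pb atom requires 2 electrons, so n(e⁻) = 2 × 0.5695 = 1.139 mol.
Q = n(e⁻)·F = 1.139 × 96500 = 109900 C.
t = Q/I = 109900 / 0.7820 A = 140600 s = 2340 min.

2340 min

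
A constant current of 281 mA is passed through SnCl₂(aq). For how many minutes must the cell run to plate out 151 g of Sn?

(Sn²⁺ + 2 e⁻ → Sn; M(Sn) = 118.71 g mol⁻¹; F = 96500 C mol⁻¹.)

14600 min

n(Sn) = m/M = 151 / 118.71 = 1.272 mol.
Each Sn atom requires 2 electrons, so n(e⁻) = 2 × 1.272 = 2.544 mol.
Q = n(e⁻)·F = 2.544 × 96500 = 245500 C.
t = Q/I = 245500 / 0.2810 A = 873700 s = 14600 min.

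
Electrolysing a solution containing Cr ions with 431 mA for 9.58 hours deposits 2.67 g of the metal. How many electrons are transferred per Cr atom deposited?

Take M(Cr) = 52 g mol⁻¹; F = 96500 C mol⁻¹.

Q = I·t = 0.4310 A × 34488 s = 14860 C, so n(e⁻) = 14860/96500 = 0.1540 mol.
n(Cr) deposited = 2.67 / 52 = 0.05135 mol.
Electrons per atom = n(e⁻)/n(Cr) = 0.1540 / 0.05135 = 3.00 ≈ 3, so the ion is Cr³⁺.

3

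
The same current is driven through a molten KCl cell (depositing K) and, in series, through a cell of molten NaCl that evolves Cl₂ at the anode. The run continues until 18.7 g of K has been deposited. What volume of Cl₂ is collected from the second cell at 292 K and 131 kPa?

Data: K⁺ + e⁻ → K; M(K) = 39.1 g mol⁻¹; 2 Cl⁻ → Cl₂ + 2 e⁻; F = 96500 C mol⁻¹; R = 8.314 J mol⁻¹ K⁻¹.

n(K) = 18.7 / 39.1 = 0.4783 mol, so n(e⁻) = 1 × 0.4783 = 0.4783 mol.
The cells are in series, so the same 0.4783 mol of electrons passes through the second cell.
2 Cl⁻ → Cl₂ + 2 e⁻ — 2 mol e⁻ per mol Cl₂, so n(Cl₂) = 0.4783/2 = 0.2391 mol.
V = nRT/P = (0.2391 × 8.314 × 292) / (131 × 10³) = 0.00443 m³ = 4.43 L.

4.43 L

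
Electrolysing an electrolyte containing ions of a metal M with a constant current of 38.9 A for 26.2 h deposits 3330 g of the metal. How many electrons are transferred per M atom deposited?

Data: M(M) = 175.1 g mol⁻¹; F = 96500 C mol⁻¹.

2

Q = I·t = 38.90 A × 94320 s = 3669000 C, so n(e⁻) = 3669000/96500 = 38.02 mol.
n(M) deposited = 3330 / 175.1 = 19.02 mol.
Electrons per atom = n(e⁻)/n(M) = 38.02 / 19.02 = 2.00 ≈ 2, so the ion is M²⁺.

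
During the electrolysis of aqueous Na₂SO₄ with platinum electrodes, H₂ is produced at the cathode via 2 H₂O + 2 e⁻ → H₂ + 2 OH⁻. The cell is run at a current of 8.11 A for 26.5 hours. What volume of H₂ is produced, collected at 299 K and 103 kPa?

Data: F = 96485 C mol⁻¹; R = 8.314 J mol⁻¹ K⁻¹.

96.8 L

Q = I·t = 8.110 A × 95400 s = 773700 C.
n(e⁻) = Q/F = 773700 / 96485 = 8.019 mol.
2 electrons are transferred per H₂ molecule, so n(H₂) = 8.019 / 2 = 4.009 mol.
V = nRT/P = (4.009 × 8.314 × 299) / (103 × 10³ Pa) = 0.0968 m³ = 96.8 L.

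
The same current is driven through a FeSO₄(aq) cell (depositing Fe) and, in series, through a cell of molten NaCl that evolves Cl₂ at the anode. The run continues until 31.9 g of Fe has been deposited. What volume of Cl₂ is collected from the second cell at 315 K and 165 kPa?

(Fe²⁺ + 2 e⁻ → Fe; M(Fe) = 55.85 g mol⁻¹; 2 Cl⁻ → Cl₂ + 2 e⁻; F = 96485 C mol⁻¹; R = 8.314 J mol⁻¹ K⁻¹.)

9.07 L

n(Fe) = 31.9 / 55.85 = 0.5712 mol, so n(e⁻) = 2 × 0.5712 = 1.142 mol.
The cells are in series, so the same 1.142 mol of electrons passes through the second cell.
2 Cl⁻ → Cl₂ + 2 e⁻ — 2 mol e⁻ per mol Cl₂, so n(Cl₂) = 1.142/2 = 0.5712 mol.
V = nRT/P = (0.5712 × 8.314 × 315) / (165 × 10³) = 0.00907 m³ = 9.07 L.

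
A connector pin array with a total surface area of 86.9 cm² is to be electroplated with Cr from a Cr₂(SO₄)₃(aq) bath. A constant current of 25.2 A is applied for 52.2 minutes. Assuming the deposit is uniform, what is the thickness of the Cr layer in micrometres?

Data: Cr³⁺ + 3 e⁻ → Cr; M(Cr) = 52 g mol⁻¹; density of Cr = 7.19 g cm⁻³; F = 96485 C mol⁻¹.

Q = I·t = 25.20 × 3132.0 = 78930 C; n(e⁻) = 0.8180 mol.
n(Cr) = n(e⁻)/3 = 0.2727 mol, so m = 0.2727 × 52 = 14.18 g.
Volume = m/ρ = 14.18 / 7.19 = 1.972 cm³.
Thickness = V/A = 1.972 / 86.9 = 0.0227 cm = 227 μm.

227 μm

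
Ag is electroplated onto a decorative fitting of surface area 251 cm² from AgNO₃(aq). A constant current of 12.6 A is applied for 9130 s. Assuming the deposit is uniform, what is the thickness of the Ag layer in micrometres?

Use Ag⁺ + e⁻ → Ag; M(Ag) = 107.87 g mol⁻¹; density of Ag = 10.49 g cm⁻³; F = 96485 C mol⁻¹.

488 μm

Q = I·t = 12.60 × 9130.0 = 115000 C; n(e⁻) = 1.192 mol.
n(Ag) = n(e⁻)/1 = 1.192 mol, so m = 1.192 × 107.87 = 128.6 g.
Volume = m/ρ = 128.6 / 10.49 = 12.26 cm³.
Thickness = V/A = 12.26 / 251 = 0.0488 cm = 488 μm.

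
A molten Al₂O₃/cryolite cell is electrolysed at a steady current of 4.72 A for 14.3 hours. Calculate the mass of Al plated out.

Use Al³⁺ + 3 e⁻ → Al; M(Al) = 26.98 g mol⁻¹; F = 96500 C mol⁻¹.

22.6 g

Q = I·t = 4.720 A × 51480 s = 243000 C.
n(e⁻) = Q/F = 243000 / 96500 = 2.518 mol.
Al³⁺ + 3 e⁻ → Al, so n(Al) = n(e⁻)/3 = 0.8393 mol.
m = n·M = 0.8393 × 26.98 = 22.6 g.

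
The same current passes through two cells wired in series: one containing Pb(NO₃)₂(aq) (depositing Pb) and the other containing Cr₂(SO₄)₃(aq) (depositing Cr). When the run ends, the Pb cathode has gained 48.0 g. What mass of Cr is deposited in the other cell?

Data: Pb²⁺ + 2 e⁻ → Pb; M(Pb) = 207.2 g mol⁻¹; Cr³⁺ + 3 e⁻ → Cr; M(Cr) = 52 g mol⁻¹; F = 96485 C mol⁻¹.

8.03 g

n(Pb) = 48.0 / 207.2 = 0.2317 mol.
Since Pb²⁺ + 2 e⁻ → Pb, n(e⁻) passed = 2 × 0.2317 = 0.4633 mol.
Cells in series carry the same charge, so the same 0.4633 mol of electrons passes through cell 2.
Cr³⁺ + 3 e⁻ → Cr, so n(Cr) = 0.4633 / 3 = 0.1544 mol.
m(Cr) = 0.1544 × 52 = 8.03 g.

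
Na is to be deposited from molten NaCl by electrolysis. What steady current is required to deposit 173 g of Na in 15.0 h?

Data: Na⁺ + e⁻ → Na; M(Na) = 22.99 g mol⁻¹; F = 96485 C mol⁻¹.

n(Na) = 173 / 22.99 = 7.525 mol.
n(e⁻) = 1 × 7.525 = 7.525 mol.
Q = n(e⁻)·F = 7.525 × 96485 = 726100 C.
I = Q/t = 726100 / 54000 s = 13.4 A.

13.4 A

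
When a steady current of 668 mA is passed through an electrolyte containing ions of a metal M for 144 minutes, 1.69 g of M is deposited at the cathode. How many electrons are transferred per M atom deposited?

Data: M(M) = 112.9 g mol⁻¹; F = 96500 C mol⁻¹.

4

Q = I·t = 0.6680 A × 8640.0 s = 5772 C, so n(e⁻) = 5772/96500 = 0.05981 mol.
n(M) deposited = 1.69 / 112.9 = 0.01497 mol.
Electrons per atom = n(e⁻)/n(M) = 0.05981 / 0.01497 = 4.00 ≈ 4, so the ion is M⁴⁺.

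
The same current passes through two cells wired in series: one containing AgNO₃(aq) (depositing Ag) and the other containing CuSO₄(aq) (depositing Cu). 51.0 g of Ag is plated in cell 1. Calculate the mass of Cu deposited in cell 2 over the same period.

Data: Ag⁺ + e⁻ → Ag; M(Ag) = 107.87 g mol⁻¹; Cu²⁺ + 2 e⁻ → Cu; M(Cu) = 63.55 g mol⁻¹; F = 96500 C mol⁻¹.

n(Ag) = 51.0 / 107.87 = 0.4728 mol.
Since Ag⁺ + e⁻ → Ag, n(e⁻) passed = 1 × 0.4728 = 0.4728 mol.
Cells in series carry the same charge, so the same 0.4728 mol of electrons passes through cell 2.
Cu²⁺ + 2 e⁻ → Cu, so n(Cu) = 0.4728 / 2 = 0.2364 mol.
m(Cu) = 0.2364 × 63.55 = 15.0 g.

15.0 g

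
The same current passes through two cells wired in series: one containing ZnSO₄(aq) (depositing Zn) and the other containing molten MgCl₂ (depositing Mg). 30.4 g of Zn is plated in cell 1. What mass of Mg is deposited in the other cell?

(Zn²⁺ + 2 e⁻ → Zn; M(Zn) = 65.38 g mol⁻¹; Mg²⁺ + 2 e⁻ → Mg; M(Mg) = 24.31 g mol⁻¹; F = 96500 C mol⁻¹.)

n(Zn) = 30.4 / 65.38 = 0.4650 mol.
Since Zn²⁺ + 2 e⁻ → Zn, n(e⁻) passed = 2 × 0.4650 = 0.9299 mol.
Cells in series carry the same charge, so the same 0.9299 mol of electrons passes through cell 2.
Mg²⁺ + 2 e⁻ → Mg, so n(Mg) = 0.9299 / 2 = 0.4650 mol.
m(Mg) = 0.4650 × 24.31 = 11.3 g.

11.3 g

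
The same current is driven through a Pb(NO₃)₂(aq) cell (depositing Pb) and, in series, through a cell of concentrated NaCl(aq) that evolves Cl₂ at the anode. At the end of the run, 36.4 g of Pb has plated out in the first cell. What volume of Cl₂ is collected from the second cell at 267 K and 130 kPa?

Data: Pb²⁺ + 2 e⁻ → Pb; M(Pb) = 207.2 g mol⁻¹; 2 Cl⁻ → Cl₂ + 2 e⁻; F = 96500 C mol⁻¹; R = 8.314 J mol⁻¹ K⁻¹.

3.00 L

n(Pb) = 36.4 / 207.2 = 0.1757 mol, so n(e⁻) = 2 × 0.1757 = 0.3514 mol.
The cells are in series, so the same 0.3514 mol of electrons passes through the second cell.
2 Cl⁻ → Cl₂ + 2 e⁻ — 2 mol e⁻ per mol Cl₂, so n(Cl₂) = 0.3514/2 = 0.1757 mol.
V = nRT/P = (0.1757 × 8.314 × 267) / (130 × 10³) = 0.00300 m³ = 3.00 L.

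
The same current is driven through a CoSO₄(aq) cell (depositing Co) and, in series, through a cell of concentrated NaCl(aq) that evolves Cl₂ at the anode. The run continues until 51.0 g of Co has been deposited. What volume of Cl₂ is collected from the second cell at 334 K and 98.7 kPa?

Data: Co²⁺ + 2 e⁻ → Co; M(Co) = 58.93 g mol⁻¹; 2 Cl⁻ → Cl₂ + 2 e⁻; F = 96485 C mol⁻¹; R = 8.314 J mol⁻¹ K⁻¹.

24.3 L

n(Co) = 51.0 / 58.93 = 0.8654 mol, so n(e⁻) = 2 × 0.8654 = 1.731 mol.
The cells are in series, so the same 1.731 mol of electrons passes through the second cell.
2 Cl⁻ → Cl₂ + 2 e⁻ — 2 mol e⁻ per mol Cl₂, so n(Cl₂) = 1.731/2 = 0.8654 mol.
V = nRT/P = (0.8654 × 8.314 × 334) / (98.7 × 10³) = 0.0243 m³ = 24.3 L.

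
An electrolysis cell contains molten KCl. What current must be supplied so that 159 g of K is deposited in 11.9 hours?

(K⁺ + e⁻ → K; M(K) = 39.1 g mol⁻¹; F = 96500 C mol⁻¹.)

9.16 A

n(K) = 159 / 39.1 = 4.066 mol.
n(e⁻) = 1 × 4.066 = 4.066 mol.
Q = n(e⁻)·F = 4.066 × 96500 = 392400 C.
I = Q/t = 392400 / 42840 s = 9.16 A.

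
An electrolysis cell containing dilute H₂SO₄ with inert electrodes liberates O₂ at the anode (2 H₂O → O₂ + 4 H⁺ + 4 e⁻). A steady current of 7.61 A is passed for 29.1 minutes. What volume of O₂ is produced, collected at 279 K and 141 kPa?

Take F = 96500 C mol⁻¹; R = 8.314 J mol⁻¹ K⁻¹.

0.566 L

Q = I·t = 7.610 A × 1746.0 s = 13290 C.
n(e⁻) = Q/F = 13290 / 96500 = 0.1377 mol.
4 electrons are transferred per O₂ molecule, so n(O₂) = 0.1377 / 4 = 0.03442 mol.
V = nRT/P = (0.03442 × 8.314 × 279) / (141 × 10³ Pa) = 5.66 × 10⁻⁴ m³ = 0.566 L.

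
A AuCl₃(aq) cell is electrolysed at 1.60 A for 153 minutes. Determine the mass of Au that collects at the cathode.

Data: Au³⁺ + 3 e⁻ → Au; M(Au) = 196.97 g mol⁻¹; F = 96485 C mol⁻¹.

Q = I·t = 1.600 A × 9180.0 s = 14690 C.
n(e⁻) = Q/F = 14690 / 96485 = 0.1522 mol.
Au³⁺ + 3 e⁻ → Au, so n(Au) = n(e⁻)/3 = 0.05074 mol.
m = n·M = 0.05074 × 196.97 = 9.99 g.

9.99 g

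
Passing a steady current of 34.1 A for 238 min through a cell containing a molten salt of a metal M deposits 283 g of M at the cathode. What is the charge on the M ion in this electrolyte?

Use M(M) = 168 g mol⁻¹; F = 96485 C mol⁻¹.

+3

Q = I·t = 34.10 A × 14280 s = 486900 C, so n(e⁻) = 486900/96485 = 5.047 mol.
n(M) deposited = 283 / 168 = 1.685 mol.
Electrons per atom = n(e⁻)/n(M) = 5.047 / 1.685 = 3.00 ≈ 3, so the ion is M³⁺.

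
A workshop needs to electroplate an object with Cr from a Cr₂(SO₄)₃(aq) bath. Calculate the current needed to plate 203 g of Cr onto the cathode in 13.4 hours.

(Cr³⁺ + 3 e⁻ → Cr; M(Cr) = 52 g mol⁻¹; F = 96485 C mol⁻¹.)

23.4 A

n(Cr) = 203 / 52 = 3.904 mol.
n(e⁻) = 3 × 3.904 = 11.71 mol.
Q = n(e⁻)·F = 11.71 × 96485 = 1130000 C.
I = Q/t = 1130000 / 48240 s = 23.4 A.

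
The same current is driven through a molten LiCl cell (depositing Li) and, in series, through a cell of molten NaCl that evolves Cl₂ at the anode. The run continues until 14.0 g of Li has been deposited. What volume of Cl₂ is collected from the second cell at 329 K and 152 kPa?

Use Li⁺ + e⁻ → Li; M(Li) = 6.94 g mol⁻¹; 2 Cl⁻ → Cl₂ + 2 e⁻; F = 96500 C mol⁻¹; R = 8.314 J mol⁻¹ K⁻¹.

n(Li) = 14.0 / 6.94 = 2.017 mol, so n(e⁻) = 1 × 2.017 = 2.017 mol.
The cells are in series, so the same 2.017 mol of electrons passes through the second cell.
2 Cl⁻ → Cl₂ + 2 e⁻ — 2 mol e⁻ per mol Cl₂, so n(Cl₂) = 2.017/2 = 1.009 mol.
V = nRT/P = (1.009 × 8.314 × 329) / (152 × 10³) = 0.0182 m³ = 18.2 L.

18.2 L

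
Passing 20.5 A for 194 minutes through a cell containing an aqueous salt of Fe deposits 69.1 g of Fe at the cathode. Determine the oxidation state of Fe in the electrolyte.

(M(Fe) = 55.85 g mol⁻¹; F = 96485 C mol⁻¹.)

+2

Q = I·t = 20.50 A × 11640 s = 238600 C, so n(e⁻) = 238600/96485 = 2.473 mol.
n(Fe) deposited = 69.1 / 55.85 = 1.237 mol.
Electrons per atom = n(e⁻)/n(Fe) = 2.473 / 1.237 = 2.00 ≈ 2, so the ion is Fe²⁺.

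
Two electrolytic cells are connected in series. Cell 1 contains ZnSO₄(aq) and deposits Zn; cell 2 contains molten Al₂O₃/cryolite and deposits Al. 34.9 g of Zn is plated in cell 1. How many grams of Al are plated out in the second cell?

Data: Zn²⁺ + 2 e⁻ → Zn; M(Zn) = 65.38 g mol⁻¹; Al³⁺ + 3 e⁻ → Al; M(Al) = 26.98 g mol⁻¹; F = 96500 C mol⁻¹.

n(Zn) = 34.9 / 65.38 = 0.5338 mol.
Since Zn²⁺ + 2 e⁻ → Zn, n(e⁻) passed = 2 × 0.5338 = 1.068 mol.
Cells in series carry the same charge, so the same 1.068 mol of electrons passes through cell 2.
Al³⁺ + 3 e⁻ → Al, so n(Al) = 1.068 / 3 = 0.3559 mol.
m(Al) = 0.3559 × 26.98 = 9.60 g.

9.60 g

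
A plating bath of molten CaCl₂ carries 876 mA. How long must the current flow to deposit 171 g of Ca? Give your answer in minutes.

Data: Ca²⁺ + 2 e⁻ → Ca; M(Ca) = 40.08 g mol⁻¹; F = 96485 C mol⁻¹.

n(Ca) = m/M = 171 / 40.08 = 4.266 mol.
Each Ca atom requires 2 electrons, so n(e⁻) = 2 × 4.266 = 8.533 mol.
Q = n(e⁻)·F = 8.533 × 96485 = 823300 C.
t = Q/I = 823300 / 0.8760 A = 939800 s = 15700 min.

15700 min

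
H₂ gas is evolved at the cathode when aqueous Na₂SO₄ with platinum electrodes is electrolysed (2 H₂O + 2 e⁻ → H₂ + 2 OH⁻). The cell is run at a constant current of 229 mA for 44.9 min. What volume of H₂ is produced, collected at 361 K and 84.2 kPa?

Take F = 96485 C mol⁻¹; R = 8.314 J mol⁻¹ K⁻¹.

Q = I·t = 0.2290 A × 2694.0 s = 616.9 C.
n(e⁻) = Q/F = 616.9 / 96485 = 0.006394 mol.
2 electrons are transferred per H₂ molecule, so n(H₂) = 0.006394 / 2 = 0.003197 mol.
V = nRT/P = (0.003197 × 8.314 × 361) / (84.2 × 10³ Pa) = 1.14 × 10⁻⁴ m³ = 0.114 L.

0.114 L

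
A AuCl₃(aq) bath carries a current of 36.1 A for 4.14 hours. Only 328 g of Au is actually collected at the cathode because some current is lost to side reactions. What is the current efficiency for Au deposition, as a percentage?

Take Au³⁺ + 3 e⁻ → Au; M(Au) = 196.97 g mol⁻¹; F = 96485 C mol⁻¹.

89.6 %

Q = I·t = 36.10 × 14904 = 538000 C; n(e⁻) = 538000/96485 = 5.576 mol.
Theoretical n(Au) = n(e⁻)/3 = 1.859 mol, i.e. m_theo = 1.859 × 196.97 = 366.1 g.
Efficiency = m_actual / m_theo = 328 / 366.1 = 89.6 %.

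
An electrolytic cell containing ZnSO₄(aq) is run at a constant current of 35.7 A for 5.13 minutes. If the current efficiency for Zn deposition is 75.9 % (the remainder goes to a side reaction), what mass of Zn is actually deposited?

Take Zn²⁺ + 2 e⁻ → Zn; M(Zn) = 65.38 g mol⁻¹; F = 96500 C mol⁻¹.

Q = I·t = 35.70 × 307.80 = 10990 C.
n(e⁻) = 10990/96500 = 0.1139 mol; theoretically n(Zn) = 0.1139/2 = 0.05694 mol, m_theo = 3.722 g.
At 75.9 % efficiency, m_actual = 0.759 × 3.722 = 2.83 g.

2.83 g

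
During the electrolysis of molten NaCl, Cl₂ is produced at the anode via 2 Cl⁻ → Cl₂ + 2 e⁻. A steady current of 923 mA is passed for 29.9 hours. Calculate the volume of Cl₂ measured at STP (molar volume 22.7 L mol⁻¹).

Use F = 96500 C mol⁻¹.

Q = I·t = 0.9230 A × 107640 s = 99350 C.
n(e⁻) = Q/F = 99350 / 96500 = 1.030 mol.
2 electrons are transferred per Cl₂ molecule, so n(Cl₂) = 1.030 / 2 = 0.5148 mol.
V = n × V_m = 0.5148 × 22.7 = 11.7 L.

11.7 L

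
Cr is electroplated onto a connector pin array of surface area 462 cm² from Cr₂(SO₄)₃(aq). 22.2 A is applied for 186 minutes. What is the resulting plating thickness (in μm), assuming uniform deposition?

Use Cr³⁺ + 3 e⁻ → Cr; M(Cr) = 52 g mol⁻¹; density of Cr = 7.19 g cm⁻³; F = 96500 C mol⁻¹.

Q = I·t = 22.20 × 11160 = 247800 C; n(e⁻) = 2.567 mol.
n(Cr) = n(e⁻)/3 = 0.8558 mol, so m = 0.8558 × 52 = 44.50 g.
Volume = m/ρ = 44.50 / 7.19 = 6.189 cm³.
Thickness = V/A = 6.189 / 462 = 0.0134 cm = 134 μm.

134 μm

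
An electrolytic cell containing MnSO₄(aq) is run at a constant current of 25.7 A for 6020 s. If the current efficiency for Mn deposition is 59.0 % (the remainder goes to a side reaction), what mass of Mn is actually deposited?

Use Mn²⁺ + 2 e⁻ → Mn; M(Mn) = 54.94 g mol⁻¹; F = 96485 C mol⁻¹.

26.0 g

Q = I·t = 25.70 × 6020.0 = 154700 C.
n(e⁻) = 154700/96485 = 1.604 mol; theoretically n(Mn) = 1.604/2 = 0.8018 mol, m_theo = 44.05 g.
At 59.0 % efficiency, m_actual = 0.590 × 44.05 = 26.0 g.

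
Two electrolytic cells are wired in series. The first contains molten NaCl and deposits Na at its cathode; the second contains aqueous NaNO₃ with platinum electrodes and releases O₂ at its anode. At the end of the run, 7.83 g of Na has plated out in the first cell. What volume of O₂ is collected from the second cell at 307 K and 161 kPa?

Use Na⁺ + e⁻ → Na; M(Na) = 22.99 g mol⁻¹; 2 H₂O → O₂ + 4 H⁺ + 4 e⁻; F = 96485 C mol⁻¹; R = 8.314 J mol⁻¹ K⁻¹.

1.35 L

n(Na) = 7.83 / 22.99 = 0.3406 mol, so n(e⁻) = 1 × 0.3406 = 0.3406 mol.
The cells are in series, so the same 0.3406 mol of electrons passes through the second cell.
2 H₂O → O₂ + 4 H⁺ + 4 e⁻ — 4 mol e⁻ per mol O₂, so n(O₂) = 0.3406/4 = 0.08515 mol.
V = nRT/P = (0.08515 × 8.314 × 307) / (161 × 10³) = 0.00135 m³ = 1.35 L.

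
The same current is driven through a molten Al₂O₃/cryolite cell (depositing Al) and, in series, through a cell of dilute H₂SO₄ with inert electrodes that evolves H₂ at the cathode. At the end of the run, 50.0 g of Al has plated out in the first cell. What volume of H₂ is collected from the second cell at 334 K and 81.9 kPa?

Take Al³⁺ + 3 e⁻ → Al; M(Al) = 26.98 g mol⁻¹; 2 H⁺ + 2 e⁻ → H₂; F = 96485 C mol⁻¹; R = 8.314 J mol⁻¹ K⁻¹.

n(Al) = 50.0 / 26.98 = 1.853 mol, so n(e⁻) = 3 × 1.853 = 5.560 mol.
The cells are in series, so the same 5.560 mol of electrons passes through the second cell.
2 H⁺ + 2 e⁻ → H₂ — 2 mol e⁻ per mol H₂, so n(H₂) = 5.560/2 = 2.780 mol.
V = nRT/P = (2.780 × 8.314 × 334) / (81.9 × 10³) = 0.0943 m³ = 94.3 L.

94.3 L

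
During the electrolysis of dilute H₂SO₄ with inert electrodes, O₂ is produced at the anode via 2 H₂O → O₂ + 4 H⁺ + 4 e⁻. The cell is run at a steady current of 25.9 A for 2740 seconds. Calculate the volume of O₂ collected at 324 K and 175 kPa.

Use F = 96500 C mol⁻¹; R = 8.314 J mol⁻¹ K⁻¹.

2.83 L

Q = I·t = 25.90 A × 2740.0 s = 70970 C.
n(e⁻) = Q/F = 70970 / 96500 = 0.7354 mol.
4 electrons are transferred per O₂ molecule, so n(O₂) = 0.7354 / 4 = 0.1838 mol.
V = nRT/P = (0.1838 × 8.314 × 324) / (175 × 10³ Pa) = 0.00283 m³ = 2.83 L.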